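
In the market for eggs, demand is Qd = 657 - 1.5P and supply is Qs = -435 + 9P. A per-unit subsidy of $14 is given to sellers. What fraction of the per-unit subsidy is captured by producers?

Pre-subsidy: 657 - 1.5P = -435 + 9P gives P* = 104, Q* = 501.
With the subsidy, sellers receive Ps = Pb + 14 for each unit, where Pb is the price buyers pay.
Supply in terms of Pb becomes Qs = -435 + 9(Pb + 14) = -309 + 9Pb. Setting this equal to demand: 657 - 1.5Pb = -309 + 9Pb, so Pb = 92.
Sellers receive Ps = 92 + 14 = 106; Q' = 657 − 1.5·92 = 519.
Buyers' price falls by P* − Pb = 104 − 92 = 12; sellers' price rises by Ps − P* = 106 − 104 = 2.
So producers capture 2/14 = 1/7 of each unit of subsidy.

Producer share = 1/7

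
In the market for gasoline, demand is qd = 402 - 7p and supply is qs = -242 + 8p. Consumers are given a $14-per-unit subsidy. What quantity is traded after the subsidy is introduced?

Pre-subsidy: 402 - 7p = -242 + 8p gives p* = 644/15, q* = 1522/15.
With the rebate, buyers effectively pay pb = ps − 14, where ps is the price sellers receive.
Demand in terms of ps becomes qd = 402 − 7(ps − 14) = 500 - 7ps. Setting this equal to supply: 500 - 7ps = -242 + 8ps, so ps = 742/15.
Buyers pay pb = 742/15 − 14 = 532/15; q' = -242 + 8·(742/15) = 2306/15.

q' = 2306/15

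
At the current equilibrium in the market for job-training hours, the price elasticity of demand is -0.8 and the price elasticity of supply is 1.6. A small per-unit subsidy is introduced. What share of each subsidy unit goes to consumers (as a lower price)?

Consumer share = 2/3

For a small subsidy around the equilibrium, the benefit split depends on the relative slopes, which at a point are proportional to the elasticities.
Buyer share = εs/(εs + |εd|) = 1.6/(1.6 + 0.8) = 2/3; seller share = |εd|/(εs + |εd|) = 1/3.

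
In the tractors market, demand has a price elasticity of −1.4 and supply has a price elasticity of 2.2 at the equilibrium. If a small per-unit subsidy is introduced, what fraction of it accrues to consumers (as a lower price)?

Consumer share = 11/18

For a small subsidy around the equilibrium, the benefit split depends on the relative slopes, which at a point are proportional to the elasticities.
Buyer share = εs/(εs + |εd|) = 2.2/(2.2 + 1.4) = 11/18; seller share = |εd|/(εs + |εd|) = 7/18.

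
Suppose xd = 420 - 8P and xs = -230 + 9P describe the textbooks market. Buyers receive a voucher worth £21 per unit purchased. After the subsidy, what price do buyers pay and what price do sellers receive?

Pre-subsidy: 420 - 8P = -230 + 9P gives P* = 650/17, x* = 1940/17.
With the rebate, buyers effectively pay Pb = Ps − 21, where Ps is the price sellers receive.
Demand in terms of Ps becomes xd = 420 − 8(Ps − 21) = 588 - 8Ps. Setting this equal to supply: 588 - 8Ps = -230 + 9Ps, so Ps = 818/17.
Buyers pay Pb = 818/17 − 21 = 461/17; x' = -230 + 9·(818/17) = 3452/17.

Buyers pay 461/17; sellers receive 818/17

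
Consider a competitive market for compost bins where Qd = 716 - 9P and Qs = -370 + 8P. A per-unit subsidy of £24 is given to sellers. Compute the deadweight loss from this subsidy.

Deadweight loss = 20736/17

Pre-subsidy: 716 - 9P = -370 + 8P gives P* = 1086/17, Q* = 2398/17.
With the subsidy, sellers receive Ps = Pb + 24 for each unit, where Pb is the price buyers pay.
Supply in terms of Pb becomes Qs = -370 + 8(Pb + 24) = -178 + 8Pb. Setting this equal to demand: 716 - 9Pb = -178 + 8Pb, so Pb = 894/17.
Sellers receive Ps = 894/17 + 24 = 1302/17; Q' = 716 − 9·(894/17) = 4126/17.
The subsidy expands output by 4126/17 − 2398/17 = 1728/17 past the efficient level; on those units the gap between marginal cost and willingness to pay runs from 0 up to 24.
DWL = ½ × 24 × 1728/17 = 20736/17.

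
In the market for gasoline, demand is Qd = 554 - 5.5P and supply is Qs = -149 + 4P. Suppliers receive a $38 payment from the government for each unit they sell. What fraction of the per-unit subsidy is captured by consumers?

Pre-subsidy: 554 - 5.5P = -149 + 4P gives P* = 74, Q* = 147.
With the subsidy, sellers receive Ps = Pb + 38 for each unit, where Pb is the price buyers pay.
Supply in terms of Pb becomes Qs = -149 + 4(Pb + 38) = 3 + 4Pb. Setting this equal to demand: 554 - 5.5Pb = 3 + 4Pb, so Pb = 58.
Sellers receive Ps = 58 + 38 = 96; Q' = 554 − 5.5·58 = 235.
Buyers' price falls by P* − Pb = 74 − 58 = 16; sellers' price rises by Ps − P* = 96 − 74 = 22.
So consumers capture 16/38 = 8/19 of each unit of subsidy.

Consumer share = 8/19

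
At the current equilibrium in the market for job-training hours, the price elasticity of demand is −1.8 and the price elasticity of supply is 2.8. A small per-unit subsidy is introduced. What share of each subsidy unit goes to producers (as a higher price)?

For a small subsidy around the equilibrium, the benefit split depends on the relative slopes, which at a point are proportional to the elasticities.
Buyer share = εs/(εs + |εd|) = 2.8/(2.8 + 1.8) = 14/23; seller share = |εd|/(εs + |εd|) = 9/23.
So producers capture 9/23 of the subsidy.

Producer share = 9/23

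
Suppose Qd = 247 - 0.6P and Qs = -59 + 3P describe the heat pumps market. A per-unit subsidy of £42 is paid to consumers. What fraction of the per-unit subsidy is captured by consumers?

Consumer share = 5/6

Pre-subsidy: 247 - 0.6P = -59 + 3P gives P* = 85, Q* = 196.
With the rebate, buyers effectively pay Pb = Ps − 42, where Ps is the price sellers receive.
Demand in terms of Ps becomes Qd = 247 − 0.6(Ps − 42) = 272.2 - 0.6Ps. Setting this equal to supply: 272.2 - 0.6Ps = -59 + 3Ps, so Ps = 92.
Buyers pay Pb = 92 − 42 = 50; Q' = -59 + 3·92 = 217.
Buyers' price falls by P* − Pb = 85 − 50 = 35; sellers' price rises by Ps − P* = 92 − 85 = 7.
So consumers capture 35/42 = 5/6 of each unit of subsidy.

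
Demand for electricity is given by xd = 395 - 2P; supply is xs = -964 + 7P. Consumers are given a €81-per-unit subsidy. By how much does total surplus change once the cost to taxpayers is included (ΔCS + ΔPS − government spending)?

Net change in total surplus = -€5103

Pre-subsidy: 395 - 2P = -964 + 7P gives P* = 151, x* = 93.
With the rebate, buyers effectively pay Pb = Ps − 81, where Ps is the price sellers receive.
Demand in terms of Ps becomes xd = 395 − 2(Ps − 81) = 557 - 2Ps. Setting this equal to supply: 557 - 2Ps = -964 + 7Ps, so Ps = 169.
Buyers pay Pb = 169 − 81 = 88; x' = -964 + 7·169 = 219.
ΔCS = ½(93 + 219)(151 − 88) = 9828; ΔPS = ½(93 + 219)(169 − 151) = 2808.
Government spending = 81 × 219 = 17739.
Net change = 9828 + 2808 − 17739 = -5103. The loss equals the DWL triangle ½·81·126.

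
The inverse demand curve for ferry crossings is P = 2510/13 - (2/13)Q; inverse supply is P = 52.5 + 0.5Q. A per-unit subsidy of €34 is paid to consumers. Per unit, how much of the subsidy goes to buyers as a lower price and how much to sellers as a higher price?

Buyers gain €8 per unit; sellers gain €26 per unit

Pre-subsidy: 2510/13 - (2/13)Q = 52.5 + 0.5Q gives Q* = 215 and P* = 160.
With the rebate, buyers effectively pay Pb = Ps − 34, where Ps is the price sellers receive.
On the curves, Pb = 2510/13 - (2/13)Q and Ps = 52.5 + 0.5Q; the wedge Ps − Pb = 34 gives 52.5 + 0.5Q − (2510/13 - (2/13)Q) = 34, so Q' = 267.
Then Pb = 2510/13 − (2/13)·267 = 152 and Ps = 52.5 + 0.5·267 = 186.
Buyers' price falls by P* − Pb = 160 − 152 = 8; sellers' price rises by Ps − P* = 186 − 160 = 26.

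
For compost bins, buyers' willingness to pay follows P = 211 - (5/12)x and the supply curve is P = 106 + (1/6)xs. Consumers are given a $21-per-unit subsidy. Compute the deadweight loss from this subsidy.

Deadweight loss = $378

Pre-subsidy: 211 - (5/12)x = 106 + (1/6)x gives x* = 180 and P* = 136.
With the rebate, buyers effectively pay Pb = Ps − 21, where Ps is the price sellers receive.
On the curves, Pb = 211 - (5/12)x and Ps = 106 + (1/6)x; the wedge Ps − Pb = 21 gives 106 + (1/6)x − (211 - (5/12)x) = 21, so x' = 216.
Then Pb = 211 − (5/12)·216 = 121 and Ps = 106 + (1/6)·216 = 142.
The subsidy expands output by 216 − 180 = 36 past the efficient level; on those units the gap between marginal cost and willingness to pay runs from 0 up to 21.
DWL = ½ × 21 × 36 = 378.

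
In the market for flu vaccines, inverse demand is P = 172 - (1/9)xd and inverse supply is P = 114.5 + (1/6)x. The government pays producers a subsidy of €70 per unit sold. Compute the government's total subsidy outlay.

Government cost = €32130

Pre-subsidy: 172 - (1/9)x = 114.5 + (1/6)x gives x* = 207 and P* = 149.
With the subsidy, sellers receive Ps = Pb + 70 for each unit, where Pb is the price buyers pay.
On the curves, Pb = 172 - (1/9)x and Ps = 114.5 + (1/6)x; the wedge Ps − Pb = 70 gives 114.5 + (1/6)x − (172 - (1/9)x) = 70, so x' = 459.
Then Pb = 172 − (1/9)·459 = 121 and Ps = 114.5 + (1/6)·459 = 191.
Government outlay = subsidy × quantity = 70 × 459 = 32130.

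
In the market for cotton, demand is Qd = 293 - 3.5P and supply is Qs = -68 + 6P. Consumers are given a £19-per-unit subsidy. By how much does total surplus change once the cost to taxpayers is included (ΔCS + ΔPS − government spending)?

Net change in total surplus = -£399

Pre-subsidy: 293 - 3.5P = -68 + 6P gives P* = 38, Q* = 160.
With the rebate, buyers effectively pay Pb = Ps − 19, where Ps is the price sellers receive.
Demand in terms of Ps becomes Qd = 293 − 3.5(Ps − 19) = 359.5 - 3.5Ps. Setting this equal to supply: 359.5 - 3.5Ps = -68 + 6Ps, so Ps = 45.
Buyers pay Pb = 45 − 19 = 26; Q' = -68 + 6·45 = 202.
ΔCS = ½(160 + 202)(38 − 26) = 2172; ΔPS = ½(160 + 202)(45 − 38) = 1267.
Government spending = 19 × 202 = 3838.
Net change = 2172 + 1267 − 3838 = -399. The loss equals the DWL triangle ½·19·42.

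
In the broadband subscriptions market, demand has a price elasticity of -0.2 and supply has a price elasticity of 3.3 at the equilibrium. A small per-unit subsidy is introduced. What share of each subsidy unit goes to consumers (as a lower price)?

For a small subsidy around the equilibrium, the benefit split depends on the relative slopes, which at a point are proportional to the elasticities.
Buyer share = εs/(εs + |εd|) = 3.3/(3.3 + 0.2) = 33/35; seller share = |εd|/(εs + |εd|) = 2/35.

Consumer share = 33/35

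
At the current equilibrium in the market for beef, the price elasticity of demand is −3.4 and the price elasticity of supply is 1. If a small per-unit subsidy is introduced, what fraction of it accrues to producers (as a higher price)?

Producer share = 17/22

For a small subsidy around the equilibrium, the benefit split depends on the relative slopes, which at a point are proportional to the elasticities.
Buyer share = εs/(εs + |εd|) = 1/(1 + 3.4) = 5/22; seller share = |εd|/(εs + |εd|) = 17/22.
So producers capture 17/22 of the subsidy.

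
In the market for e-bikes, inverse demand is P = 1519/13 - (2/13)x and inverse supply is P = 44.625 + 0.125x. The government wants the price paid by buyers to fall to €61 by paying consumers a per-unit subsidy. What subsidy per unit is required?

Required subsidy s = €29 per unit

At a buyer price of 61, quantity demanded is 759.5 − 6.5·61 = 363.
Sellers supply 363 only when they receive Ps = 44.625 + 0.125·363 = 90.
s = Ps − Pb = 90 − 61 = 29.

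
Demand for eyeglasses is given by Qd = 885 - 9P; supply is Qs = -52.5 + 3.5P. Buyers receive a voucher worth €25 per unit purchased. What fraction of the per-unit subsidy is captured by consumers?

Consumer share = 0.28

Pre-subsidy: 885 - 9P = -52.5 + 3.5P gives P* = 75, Q* = 210.
With the rebate, buyers effectively pay Pb = Ps − 25, where Ps is the price sellers receive.
Demand in terms of Ps becomes Qd = 885 − 9(Ps − 25) = 1110 - 9Ps. Setting this equal to supply: 1110 - 9Ps = -52.5 + 3.5Ps, so Ps = 93.
Buyers pay Pb = 93 − 25 = 68; Q' = -52.5 + 3.5·93 = 273.
Buyers' price falls by P* − Pb = 75 − 68 = 7; sellers' price rises by Ps − P* = 93 − 75 = 18.
So consumers capture 7/25 = 0.28 of each unit of subsidy.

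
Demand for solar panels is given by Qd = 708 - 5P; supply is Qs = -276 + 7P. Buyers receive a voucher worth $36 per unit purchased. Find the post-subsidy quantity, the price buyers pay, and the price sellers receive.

Q' = 403; buyers pay $61; sellers receive $97

Pre-subsidy: 708 - 5P = -276 + 7P gives P* = 82, Q* = 298.
With the rebate, buyers effectively pay Pb = Ps − 36, where Ps is the price sellers receive.
Demand in terms of Ps becomes Qd = 708 − 5(Ps − 36) = 888 - 5Ps. Setting this equal to supply: 888 - 5Ps = -276 + 7Ps, so Ps = 97.
Buyers pay Pb = 97 − 36 = 61; Q' = -276 + 7·97 = 403.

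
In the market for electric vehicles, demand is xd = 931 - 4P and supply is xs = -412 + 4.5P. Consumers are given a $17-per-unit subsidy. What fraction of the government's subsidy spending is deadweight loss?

Pre-subsidy: 931 - 4P = -412 + 4.5P gives P* = 158, x* = 299.
With the rebate, buyers effectively pay Pb = Ps − 17, where Ps is the price sellers receive.
Demand in terms of Ps becomes xd = 931 − 4(Ps − 17) = 999 - 4Ps. Setting this equal to supply: 999 - 4Ps = -412 + 4.5Ps, so Ps = 166.
Buyers pay Pb = 166 − 17 = 149; x' = -412 + 4.5·166 = 335.
ΔCS = ½(299 + 335)(158 − 149) = 2853; ΔPS = ½(299 + 335)(166 − 158) = 2536.
Government spending = 17 × 335 = 5695.
DWL = ½ × 17 × (335 − 299) = 306; fraction = 306 / 5695 = 18/335.

DWL / government spending = 18/335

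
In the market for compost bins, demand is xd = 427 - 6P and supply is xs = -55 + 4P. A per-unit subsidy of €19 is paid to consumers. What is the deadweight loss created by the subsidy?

Pre-subsidy: 427 - 6P = -55 + 4P gives P* = 48.2, x* = 137.8.
With the rebate, buyers effectively pay Pb = Ps − 19, where Ps is the price sellers receive.
Demand in terms of Ps becomes xd = 427 − 6(Ps − 19) = 541 - 6Ps. Setting this equal to supply: 541 - 6Ps = -55 + 4Ps, so Ps = 59.6.
Buyers pay Pb = 59.6 − 19 = 40.6; x' = -55 + 4·59.6 = 183.4.
The subsidy expands output by 183.4 − 137.8 = 45.6 past the efficient level; on those units the gap between marginal cost and willingness to pay runs from 0 up to 19.
DWL = ½ × 19 × 45.6 = 433.2.

Deadweight loss = €433.2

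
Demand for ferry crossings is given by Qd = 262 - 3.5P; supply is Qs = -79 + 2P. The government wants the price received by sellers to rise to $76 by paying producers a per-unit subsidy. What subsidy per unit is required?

At a seller price of 76, quantity supplied is -79 + 2·76 = 73.
Buyers absorb 73 only when they pay Pb with 262 − 3.5·Pb = 73, i.e. Pb = 54.
s = Ps − Pb = 76 − 54 = 22.

Required subsidy s = $22 per unit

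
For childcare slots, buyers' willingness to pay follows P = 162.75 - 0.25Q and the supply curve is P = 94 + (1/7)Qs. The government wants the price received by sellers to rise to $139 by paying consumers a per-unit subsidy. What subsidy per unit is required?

Required subsidy s = $55 per unit

At a seller price of 139, quantity supplied is -658 + 7·139 = 315.
Buyers absorb 315 only when they pay Pb = 162.75 − 0.25·315 = 84.
s = Ps − Pb = 139 − 84 = 55.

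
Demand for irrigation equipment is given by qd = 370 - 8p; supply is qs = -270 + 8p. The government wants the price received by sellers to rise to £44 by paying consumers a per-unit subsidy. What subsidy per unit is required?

At a seller price of 44, quantity supplied is -270 + 8·44 = 82.
Buyers absorb 82 only when they pay pb with 370 − 8·pb = 82, i.e. pb = 36.
s = ps − pb = 44 − 36 = 8.

Required subsidy s = £8 per unit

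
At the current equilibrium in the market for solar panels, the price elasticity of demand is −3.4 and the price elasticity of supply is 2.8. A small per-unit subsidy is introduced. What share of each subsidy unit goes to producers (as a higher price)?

Producer share = 17/31

For a small subsidy around the equilibrium, the benefit split depends on the relative slopes, which at a point are proportional to the elasticities.
Buyer share = εs/(εs + |εd|) = 2.8/(2.8 + 3.4) = 14/31; seller share = |εd|/(εs + |εd|) = 17/31.
So producers capture 17/31 of the subsidy.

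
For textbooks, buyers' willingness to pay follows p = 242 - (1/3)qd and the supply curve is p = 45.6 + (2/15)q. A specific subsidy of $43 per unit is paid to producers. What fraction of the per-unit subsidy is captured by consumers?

Consumer share = 5/7

Pre-subsidy: 242 - (1/3)q = 45.6 + (2/15)q gives q* = 2946/7 and p* = 712/7.
With the subsidy, sellers receive ps = pb + 43 for each unit, where pb is the price buyers pay.
On the curves, pb = 242 - (1/3)q and ps = 45.6 + (2/15)q; the wedge ps − pb = 43 gives 45.6 + (2/15)q − (242 - (1/3)q) = 43, so q' = 513.
Then pb = 242 − (1/3)·513 = 71 and ps = 45.6 + (2/15)·513 = 114.
Buyers' price falls by p* − pb = 712/7 − 71 = 215/7; sellers' price rises by ps − p* = 114 − 712/7 = 86/7.
So consumers capture (215/7)/43 = 5/7 of each unit of subsidy.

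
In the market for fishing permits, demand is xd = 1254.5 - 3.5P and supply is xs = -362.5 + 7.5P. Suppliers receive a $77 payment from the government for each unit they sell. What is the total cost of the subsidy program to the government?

Government cost = $71128.75

Pre-subsidy: 1254.5 - 3.5P = -362.5 + 7.5P gives P* = 147, x* = 740.
With the subsidy, sellers receive Ps = Pb + 77 for each unit, where Pb is the price buyers pay.
Supply in terms of Pb becomes xs = -362.5 + 7.5(Pb + 77) = 215 + 7.5Pb. Setting this equal to demand: 1254.5 - 3.5Pb = 215 + 7.5Pb, so Pb = 94.5.
Sellers receive Ps = 94.5 + 77 = 171.5; x' = 1254.5 − 3.5·94.5 = 923.75.
Government outlay = subsidy × quantity = 77 × 923.75 = 71128.75.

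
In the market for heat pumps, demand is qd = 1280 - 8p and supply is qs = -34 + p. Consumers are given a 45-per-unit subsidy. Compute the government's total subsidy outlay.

Government cost = 6840

Pre-subsidy: 1280 - 8p = -34 + p gives p* = 146, q* = 112.
With the rebate, buyers effectively pay pb = ps − 45, where ps is the price sellers receive.
Demand in terms of ps becomes qd = 1280 − 8(ps − 45) = 1640 - 8ps. Setting this equal to supply: 1640 - 8ps = -34 + ps, so ps = 186.
Buyers pay pb = 186 − 45 = 141; q' = -34 + 1·186 = 152.
Government outlay = subsidy × quantity = 45 × 152 = 6840.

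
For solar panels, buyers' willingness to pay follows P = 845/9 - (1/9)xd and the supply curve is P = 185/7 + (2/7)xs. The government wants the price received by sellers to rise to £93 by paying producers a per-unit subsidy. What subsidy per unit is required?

At a seller price of 93, quantity supplied is -92.5 + 3.5·93 = 233.
Buyers absorb 233 only when they pay Pb = 845/9 − (1/9)·233 = 68.
s = Ps − Pb = 93 − 68 = 25.

Required subsidy s = £25 per unit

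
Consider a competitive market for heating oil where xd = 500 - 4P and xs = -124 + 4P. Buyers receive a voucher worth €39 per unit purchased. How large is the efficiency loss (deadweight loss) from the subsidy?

Deadweight loss = €1521

Pre-subsidy: 500 - 4P = -124 + 4P gives P* = 78, x* = 188.
With the rebate, buyers effectively pay Pb = Ps − 39, where Ps is the price sellers receive.
Demand in terms of Ps becomes xd = 500 − 4(Ps − 39) = 656 - 4Ps. Setting this equal to supply: 656 - 4Ps = -124 + 4Ps, so Ps = 97.5.
Buyers pay Pb = 97.5 − 39 = 58.5; x' = -124 + 4·97.5 = 266.
The subsidy expands output by 266 − 188 = 78 past the efficient level; on those units the gap between marginal cost and willingness to pay runs from 0 up to 39.
DWL = ½ × 39 × 78 = 1521.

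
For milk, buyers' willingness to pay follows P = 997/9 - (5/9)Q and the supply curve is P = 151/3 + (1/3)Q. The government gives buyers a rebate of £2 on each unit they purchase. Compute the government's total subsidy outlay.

Government cost = £140.5

Pre-subsidy: 997/9 - (5/9)Q = 151/3 + (1/3)Q gives Q* = 68 and P* = 73.
With the rebate, buyers effectively pay Pb = Ps − 2, where Ps is the price sellers receive.
On the curves, Pb = 997/9 - (5/9)Q and Ps = 151/3 + (1/3)Q; the wedge Ps − Pb = 2 gives 151/3 + (1/3)Q − (997/9 - (5/9)Q) = 2, so Q' = 70.25.
Then Pb = 997/9 − (5/9)·70.25 = 71.75 and Ps = 151/3 + (1/3)·70.25 = 73.75.
Government outlay = subsidy × quantity = 2 × 70.25 = 140.5.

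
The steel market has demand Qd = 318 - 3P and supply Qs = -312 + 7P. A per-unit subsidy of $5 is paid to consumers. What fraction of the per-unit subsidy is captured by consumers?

Consumer share = 0.7

Pre-subsidy: 318 - 3P = -312 + 7P gives P* = 63, Q* = 129.
With the rebate, buyers effectively pay Pb = Ps − 5, where Ps is the price sellers receive.
Demand in terms of Ps becomes Qd = 318 − 3(Ps − 5) = 333 - 3Ps. Setting this equal to supply: 333 - 3Ps = -312 + 7Ps, so Ps = 64.5.
Buyers pay Pb = 64.5 − 5 = 59.5; Q' = -312 + 7·64.5 = 139.5.
Buyers' price falls by P* − Pb = 63 − 59.5 = 3.5; sellers' price rises by Ps − P* = 64.5 − 63 = 1.5.
So consumers capture 3.5/5 = 0.7 of each unit of subsidy.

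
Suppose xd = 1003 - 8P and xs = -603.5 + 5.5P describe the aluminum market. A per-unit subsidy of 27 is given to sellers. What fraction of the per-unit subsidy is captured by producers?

Pre-subsidy: 1003 - 8P = -603.5 + 5.5P gives P* = 119, x* = 51.
With the subsidy, sellers receive Ps = Pb + 27 for each unit, where Pb is the price buyers pay.
Supply in terms of Pb becomes xs = -603.5 + 5.5(Pb + 27) = -455 + 5.5Pb. Setting this equal to demand: 1003 - 8Pb = -455 + 5.5Pb, so Pb = 108.
Sellers receive Ps = 108 + 27 = 135; x' = 1003 − 8·108 = 139.
Buyers' price falls by P* − Pb = 119 − 108 = 11; sellers' price rises by Ps − P* = 135 − 119 = 16.
So producers capture 16/27 = 16/27 of each unit of subsidy.

Producer share = 16/27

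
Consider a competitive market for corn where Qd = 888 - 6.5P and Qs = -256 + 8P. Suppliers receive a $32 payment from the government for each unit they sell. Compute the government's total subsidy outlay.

Pre-subsidy: 888 - 6.5P = -256 + 8P gives P* = 2288/29, Q* = 10880/29.
With the subsidy, sellers receive Ps = Pb + 32 for each unit, where Pb is the price buyers pay.
Supply in terms of Pb becomes Qs = -256 + 8(Pb + 32) = 0 + 8Pb. Setting this equal to demand: 888 - 6.5Pb = 0 + 8Pb, so Pb = 1776/29.
Sellers receive Ps = 1776/29 + 32 = 2704/29; Q' = 888 − 6.5·(1776/29) = 14208/29.
Government outlay = subsidy × quantity = 32 × 14208/29 = 454656/29.

Government cost = 454656/29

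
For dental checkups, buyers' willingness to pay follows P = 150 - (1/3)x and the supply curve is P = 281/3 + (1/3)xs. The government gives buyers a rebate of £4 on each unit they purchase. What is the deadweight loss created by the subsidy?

Pre-subsidy: 150 - (1/3)x = 281/3 + (1/3)x gives x* = 84.5 and P* = 731/6.
With the rebate, buyers effectively pay Pb = Ps − 4, where Ps is the price sellers receive.
On the curves, Pb = 150 - (1/3)x and Ps = 281/3 + (1/3)x; the wedge Ps − Pb = 4 gives 281/3 + (1/3)x − (150 - (1/3)x) = 4, so x' = 90.5.
Then Pb = 150 − (1/3)·90.5 = 719/6 and Ps = 281/3 + (1/3)·90.5 = 743/6.
The subsidy expands output by 90.5 − 84.5 = 6 past the efficient level; on those units the gap between marginal cost and willingness to pay runs from 0 up to 4.
DWL = ½ × 4 × 6 = 12.

Deadweight loss = £12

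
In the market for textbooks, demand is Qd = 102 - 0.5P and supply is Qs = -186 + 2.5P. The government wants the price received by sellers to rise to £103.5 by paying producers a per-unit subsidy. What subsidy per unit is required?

Required subsidy s = £45 per unit

At a seller price of 103.5, quantity supplied is -186 + 2.5·103.5 = 72.75.
Buyers absorb 72.75 only when they pay Pb with 102 − 0.5·Pb = 72.75, i.e. Pb = 58.5.
s = Ps − Pb = 103.5 − 58.5 = 45.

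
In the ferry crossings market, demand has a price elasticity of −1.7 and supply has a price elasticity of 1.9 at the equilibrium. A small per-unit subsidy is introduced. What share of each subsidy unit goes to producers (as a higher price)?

Producer share = 17/36

For a small subsidy around the equilibrium, the benefit split depends on the relative slopes, which at a point are proportional to the elasticities.
Buyer share = εs/(εs + |εd|) = 1.9/(1.9 + 1.7) = 19/36; seller share = |εd|/(εs + |εd|) = 17/36.
So producers capture 17/36 of the subsidy.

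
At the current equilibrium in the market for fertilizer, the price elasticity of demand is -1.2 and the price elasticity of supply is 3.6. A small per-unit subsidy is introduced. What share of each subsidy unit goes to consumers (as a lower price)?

Consumer share = 0.75

For a small subsidy around the equilibrium, the benefit split depends on the relative slopes, which at a point are proportional to the elasticities.
Buyer share = εs/(εs + |εd|) = 3.6/(3.6 + 1.2) = 0.75; seller share = |εd|/(εs + |εd|) = 0.25.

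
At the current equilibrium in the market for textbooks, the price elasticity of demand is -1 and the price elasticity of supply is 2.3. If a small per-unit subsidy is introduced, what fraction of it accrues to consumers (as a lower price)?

For a small subsidy around the equilibrium, the benefit split depends on the relative slopes, which at a point are proportional to the elasticities.
Buyer share = εs/(εs + |εd|) = 2.3/(2.3 + 1) = 23/33; seller share = |εd|/(εs + |εd|) = 10/33.

Consumer share = 23/33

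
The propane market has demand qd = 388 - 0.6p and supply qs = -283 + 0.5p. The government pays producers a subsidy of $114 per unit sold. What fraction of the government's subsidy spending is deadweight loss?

Pre-subsidy: 388 - 0.6p = -283 + 0.5p gives p* = 610, q* = 22.
With the subsidy, sellers receive ps = pb + 114 for each unit, where pb is the price buyers pay.
Supply in terms of pb becomes qs = -283 + 0.5(pb + 114) = -226 + 0.5pb. Setting this equal to demand: 388 - 0.6pb = -226 + 0.5pb, so pb = 6140/11.
Sellers receive ps = 6140/11 + 114 = 7394/11; q' = 388 − 0.6·(6140/11) = 584/11.
ΔCS = ½(22 + 584/11)(610 − 6140/11) = 235410/121; ΔPS = ½(22 + 584/11)(7394/11 − 610) = 282492/121.
Government spending = 114 × 584/11 = 66576/11.
DWL = ½ × 114 × (584/11 − 22) = 19494/11; fraction = (19494/11) / (66576/11) = 171/584.

DWL / government spending = 171/584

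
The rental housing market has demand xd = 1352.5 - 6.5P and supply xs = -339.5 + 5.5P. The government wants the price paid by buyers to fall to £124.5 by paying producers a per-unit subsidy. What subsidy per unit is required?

Required subsidy s = £36 per unit

At a buyer price of 124.5, quantity demanded is 1352.5 − 6.5·124.5 = 543.25.
Sellers supply 543.25 only when they receive Ps with -339.5 + 5.5·Ps = 543.25, i.e. Ps = 160.5.
s = Ps − Pb = 160.5 − 124.5 = 36.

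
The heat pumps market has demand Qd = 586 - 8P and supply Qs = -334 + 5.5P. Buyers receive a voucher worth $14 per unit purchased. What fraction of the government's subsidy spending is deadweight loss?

DWL / government spending = 308/1167

Pre-subsidy: 586 - 8P = -334 + 5.5P gives P* = 1840/27, Q* = 1102/27.
With the rebate, buyers effectively pay Pb = Ps − 14, where Ps is the price sellers receive.
Demand in terms of Ps becomes Qd = 586 − 8(Ps − 14) = 698 - 8Ps. Setting this equal to supply: 698 - 8Ps = -334 + 5.5Ps, so Ps = 688/9.
Buyers pay Pb = 688/9 − 14 = 562/9; Q' = -334 + 5.5·(688/9) = 778/9.
ΔCS = ½(1102/27 + 778/9)(1840/27 − 562/9) = 264572/729; ΔPS = ½(1102/27 + 778/9)(688/9 − 1840/27) = 384832/729.
Government spending = 14 × 778/9 = 10892/9.
DWL = ½ × 14 × (778/9 − 1102/27) = 8624/27; fraction = (8624/27) / (10892/9) = 308/1167.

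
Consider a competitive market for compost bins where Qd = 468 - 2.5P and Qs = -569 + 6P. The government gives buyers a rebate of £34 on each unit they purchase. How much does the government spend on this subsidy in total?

Pre-subsidy: 468 - 2.5P = -569 + 6P gives P* = 122, Q* = 163.
With the rebate, buyers effectively pay Pb = Ps − 34, where Ps is the price sellers receive.
Demand in terms of Ps becomes Qd = 468 − 2.5(Ps − 34) = 553 - 2.5Ps. Setting this equal to supply: 553 - 2.5Ps = -569 + 6Ps, so Ps = 132.
Buyers pay Pb = 132 − 34 = 98; Q' = -569 + 6·132 = 223.
Government outlay = subsidy × quantity = 34 × 223 = 7582.

Government cost = £7582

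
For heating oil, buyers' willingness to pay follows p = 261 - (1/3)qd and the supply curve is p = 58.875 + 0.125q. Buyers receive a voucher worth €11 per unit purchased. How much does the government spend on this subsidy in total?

Pre-subsidy: 261 - (1/3)q = 58.875 + 0.125q gives q* = 441 and p* = 114.
With the rebate, buyers effectively pay pb = ps − 11, where ps is the price sellers receive.
On the curves, pb = 261 - (1/3)q and ps = 58.875 + 0.125q; the wedge ps − pb = 11 gives 58.875 + 0.125q − (261 - (1/3)q) = 11, so q' = 465.
Then pb = 261 − (1/3)·465 = 106 and ps = 58.875 + 0.125·465 = 117.
Government outlay = subsidy × quantity = 11 × 465 = 5115.

Government cost = €5115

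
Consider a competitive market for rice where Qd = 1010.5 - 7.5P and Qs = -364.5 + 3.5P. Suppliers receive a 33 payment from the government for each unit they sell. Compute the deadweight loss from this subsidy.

Pre-subsidy: 1010.5 - 7.5P = -364.5 + 3.5P gives P* = 125, Q* = 73.
With the subsidy, sellers receive Ps = Pb + 33 for each unit, where Pb is the price buyers pay.
Supply in terms of Pb becomes Qs = -364.5 + 3.5(Pb + 33) = -249 + 3.5Pb. Setting this equal to demand: 1010.5 - 7.5Pb = -249 + 3.5Pb, so Pb = 114.5.
Sellers receive Ps = 114.5 + 33 = 147.5; Q' = 1010.5 − 7.5·114.5 = 151.75.
The subsidy expands output by 151.75 − 73 = 78.75 past the efficient level; on those units the gap between marginal cost and willingness to pay runs from 0 up to 33.
DWL = ½ × 33 × 78.75 = 1299.375.

Deadweight loss = 1299.375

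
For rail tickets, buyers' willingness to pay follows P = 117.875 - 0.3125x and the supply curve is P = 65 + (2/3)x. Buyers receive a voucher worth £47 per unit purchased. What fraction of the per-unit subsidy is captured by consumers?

Pre-subsidy: 117.875 - 0.3125x = 65 + (2/3)x gives x* = 54 and P* = 101.
With the rebate, buyers effectively pay Pb = Ps − 47, where Ps is the price sellers receive.
On the curves, Pb = 117.875 - 0.3125x and Ps = 65 + (2/3)x; the wedge Ps − Pb = 47 gives 65 + (2/3)x − (117.875 - 0.3125x) = 47, so x' = 102.
Then Pb = 117.875 − 0.3125·102 = 86 and Ps = 65 + (2/3)·102 = 133.
Buyers' price falls by P* − Pb = 101 − 86 = 15; sellers' price rises by Ps − P* = 133 − 101 = 32.
So consumers capture 15/47 = 15/47 of each unit of subsidy.

Consumer share = 15/47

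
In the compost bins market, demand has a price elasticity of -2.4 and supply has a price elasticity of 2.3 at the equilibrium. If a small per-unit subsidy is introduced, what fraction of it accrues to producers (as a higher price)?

For a small subsidy around the equilibrium, the benefit split depends on the relative slopes, which at a point are proportional to the elasticities.
Buyer share = εs/(εs + |εd|) = 2.3/(2.3 + 2.4) = 23/47; seller share = |εd|/(εs + |εd|) = 24/47.
So producers capture 24/47 of the subsidy.

Producer share = 24/47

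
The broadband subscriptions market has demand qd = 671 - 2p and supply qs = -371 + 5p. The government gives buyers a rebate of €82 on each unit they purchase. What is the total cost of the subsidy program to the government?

Pre-subsidy: 671 - 2p = -371 + 5p gives p* = 1042/7, q* = 2613/7.
With the rebate, buyers effectively pay pb = ps − 82, where ps is the price sellers receive.
Demand in terms of ps becomes qd = 671 − 2(ps − 82) = 835 - 2ps. Setting this equal to supply: 835 - 2ps = -371 + 5ps, so ps = 1206/7.
Buyers pay pb = 1206/7 − 82 = 632/7; q' = -371 + 5·(1206/7) = 3433/7.
Government outlay = subsidy × quantity = 82 × 3433/7 = 281506/7.

Government cost = 281506/7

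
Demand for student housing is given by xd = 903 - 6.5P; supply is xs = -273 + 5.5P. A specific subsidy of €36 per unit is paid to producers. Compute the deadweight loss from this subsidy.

Pre-subsidy: 903 - 6.5P = -273 + 5.5P gives P* = 98, x* = 266.
With the subsidy, sellers receive Ps = Pb + 36 for each unit, where Pb is the price buyers pay.
Supply in terms of Pb becomes xs = -273 + 5.5(Pb + 36) = -75 + 5.5Pb. Setting this equal to demand: 903 - 6.5Pb = -75 + 5.5Pb, so Pb = 81.5.
Sellers receive Ps = 81.5 + 36 = 117.5; x' = 903 − 6.5·81.5 = 373.25.
The subsidy expands output by 373.25 − 266 = 107.25 past the efficient level; on those units the gap between marginal cost and willingness to pay runs from 0 up to 36.
DWL = ½ × 36 × 107.25 = 1930.5.

Deadweight loss = €1930.5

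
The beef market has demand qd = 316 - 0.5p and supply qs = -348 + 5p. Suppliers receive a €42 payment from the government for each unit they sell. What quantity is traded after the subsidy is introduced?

Pre-subsidy: 316 - 0.5p = -348 + 5p gives p* = 1328/11, q* = 2812/11.
With the subsidy, sellers receive ps = pb + 42 for each unit, where pb is the price buyers pay.
Supply in terms of pb becomes qs = -348 + 5(pb + 42) = -138 + 5pb. Setting this equal to demand: 316 - 0.5pb = -138 + 5pb, so pb = 908/11.
Sellers receive ps = 908/11 + 42 = 1370/11; q' = 316 − 0.5·(908/11) = 3022/11.

q' = 3022/11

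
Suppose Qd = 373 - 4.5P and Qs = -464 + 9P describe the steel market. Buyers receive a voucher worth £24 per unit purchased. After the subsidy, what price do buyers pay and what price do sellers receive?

Buyers pay £46; sellers receive £70

Pre-subsidy: 373 - 4.5P = -464 + 9P gives P* = 62, Q* = 94.
With the rebate, buyers effectively pay Pb = Ps − 24, where Ps is the price sellers receive.
Demand in terms of Ps becomes Qd = 373 − 4.5(Ps − 24) = 481 - 4.5Ps. Setting this equal to supply: 481 - 4.5Ps = -464 + 9Ps, so Ps = 70.
Buyers pay Pb = 70 − 24 = 46; Q' = -464 + 9·70 = 166.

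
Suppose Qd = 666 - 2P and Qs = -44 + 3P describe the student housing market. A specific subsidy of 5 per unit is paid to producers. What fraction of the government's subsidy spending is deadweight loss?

DWL / government spending = 3/388

Pre-subsidy: 666 - 2P = -44 + 3P gives P* = 142, Q* = 382.
With the subsidy, sellers receive Ps = Pb + 5 for each unit, where Pb is the price buyers pay.
Supply in terms of Pb becomes Qs = -44 + 3(Pb + 5) = -29 + 3Pb. Setting this equal to demand: 666 - 2Pb = -29 + 3Pb, so Pb = 139.
Sellers receive Ps = 139 + 5 = 144; Q' = 666 − 2·139 = 388.
ΔCS = ½(382 + 388)(142 − 139) = 1155; ΔPS = ½(382 + 388)(144 − 142) = 770.
Government spending = 5 × 388 = 1940.
DWL = ½ × 5 × (388 − 382) = 15; fraction = 15 / 1940 = 3/388.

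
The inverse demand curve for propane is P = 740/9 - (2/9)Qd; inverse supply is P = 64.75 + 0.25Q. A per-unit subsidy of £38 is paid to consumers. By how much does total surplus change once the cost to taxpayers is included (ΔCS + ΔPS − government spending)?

Pre-subsidy: 740/9 - (2/9)Q = 64.75 + 0.25Q gives Q* = 37 and P* = 74.
With the rebate, buyers effectively pay Pb = Ps − 38, where Ps is the price sellers receive.
On the curves, Pb = 740/9 - (2/9)Q and Ps = 64.75 + 0.25Q; the wedge Ps − Pb = 38 gives 64.75 + 0.25Q − (740/9 - (2/9)Q) = 38, so Q' = 1997/17.
Then Pb = 740/9 − (2/9)·(1997/17) = 954/17 and Ps = 64.75 + 0.25·(1997/17) = 1600/17.
ΔCS = ½(37 + 1997/17)(74 − 954/17) = 399152/289; ΔPS = ½(37 + 1997/17)(1600/17 − 74) = 449046/289.
Government spending = 38 × 1997/17 = 75886/17.
Net change = 399152/289 + 449046/289 − 75886/17 = -25992/17. The loss equals the DWL triangle ½·38·1368/17.

Net change in total surplus = -25992/17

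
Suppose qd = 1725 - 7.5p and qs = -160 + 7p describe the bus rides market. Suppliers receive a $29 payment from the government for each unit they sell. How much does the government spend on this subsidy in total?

Government cost = $24795

Pre-subsidy: 1725 - 7.5p = -160 + 7p gives p* = 130, q* = 750.
With the subsidy, sellers receive ps = pb + 29 for each unit, where pb is the price buyers pay.
Supply in terms of pb becomes qs = -160 + 7(pb + 29) = 43 + 7pb. Setting this equal to demand: 1725 - 7.5pb = 43 + 7pb, so pb = 116.
Sellers receive ps = 116 + 29 = 145; q' = 1725 − 7.5·116 = 855.
Government outlay = subsidy × quantity = 29 × 855 = 24795.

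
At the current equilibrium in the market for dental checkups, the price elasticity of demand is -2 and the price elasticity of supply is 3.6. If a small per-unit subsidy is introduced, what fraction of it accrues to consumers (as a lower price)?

Consumer share = 9/14

For a small subsidy around the equilibrium, the benefit split depends on the relative slopes, which at a point are proportional to the elasticities.
Buyer share = εs/(εs + |εd|) = 3.6/(3.6 + 2) = 9/14; seller share = |εd|/(εs + |εd|) = 5/14.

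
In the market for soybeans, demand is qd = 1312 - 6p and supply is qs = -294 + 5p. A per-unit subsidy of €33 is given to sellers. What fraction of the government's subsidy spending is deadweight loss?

DWL / government spending = 45/526

Pre-subsidy: 1312 - 6p = -294 + 5p gives p* = 146, q* = 436.
With the subsidy, sellers receive ps = pb + 33 for each unit, where pb is the price buyers pay.
Supply in terms of pb becomes qs = -294 + 5(pb + 33) = -129 + 5pb. Setting this equal to demand: 1312 - 6pb = -129 + 5pb, so pb = 131.
Sellers receive ps = 131 + 33 = 164; q' = 1312 − 6·131 = 526.
ΔCS = ½(436 + 526)(146 − 131) = 7215; ΔPS = ½(436 + 526)(164 − 146) = 8658.
Government spending = 33 × 526 = 17358.
DWL = ½ × 33 × (526 − 436) = 1485; fraction = 1485 / 17358 = 45/526.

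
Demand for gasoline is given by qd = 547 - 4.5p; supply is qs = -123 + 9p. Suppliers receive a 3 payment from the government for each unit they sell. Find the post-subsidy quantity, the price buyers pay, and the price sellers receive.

Pre-subsidy: 547 - 4.5p = -123 + 9p gives p* = 1340/27, q* = 971/3.
With the subsidy, sellers receive ps = pb + 3 for each unit, where pb is the price buyers pay.
Supply in terms of pb becomes qs = -123 + 9(pb + 3) = -96 + 9pb. Setting this equal to demand: 547 - 4.5pb = -96 + 9pb, so pb = 1286/27.
Sellers receive ps = 1286/27 + 3 = 1367/27; q' = 547 − 4.5·(1286/27) = 998/3.

q' = 998/3; buyers pay 1286/27; sellers receive 1367/27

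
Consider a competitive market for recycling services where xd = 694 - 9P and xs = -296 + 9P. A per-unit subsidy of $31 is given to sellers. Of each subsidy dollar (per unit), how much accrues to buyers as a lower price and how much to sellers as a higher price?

Buyers gain $15.5 per unit; sellers gain $15.5 per unit

Pre-subsidy: 694 - 9P = -296 + 9P gives P* = 55, x* = 199.
With the subsidy, sellers receive Ps = Pb + 31 for each unit, where Pb is the price buyers pay.
Supply in terms of Pb becomes xs = -296 + 9(Pb + 31) = -17 + 9Pb. Setting this equal to demand: 694 - 9Pb = -17 + 9Pb, so Pb = 39.5.
Sellers receive Ps = 39.5 + 31 = 70.5; x' = 694 − 9·39.5 = 338.5.
Buyers' price falls by P* − Pb = 55 − 39.5 = 15.5; sellers' price rises by Ps − P* = 70.5 − 55 = 15.5.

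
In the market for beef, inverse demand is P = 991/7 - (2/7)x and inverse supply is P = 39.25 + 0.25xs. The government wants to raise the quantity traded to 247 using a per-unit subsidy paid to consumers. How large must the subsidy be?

Required subsidy s = 30 per unit

At x = 247, from the demand curve buyers pay Pb = 991/7 − (2/7)·247 = 71; from the supply curve sellers need Ps = 39.25 + 0.25·247 = 101.
The subsidy must fill the gap: s = Ps − Pb = 101 − 71 = 30.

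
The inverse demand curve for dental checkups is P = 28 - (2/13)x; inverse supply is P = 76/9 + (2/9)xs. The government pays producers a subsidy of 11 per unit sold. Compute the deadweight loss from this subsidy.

Pre-subsidy: 28 - (2/13)x = 76/9 + (2/9)x gives x* = 52 and P* = 20.
With the subsidy, sellers receive Ps = Pb + 11 for each unit, where Pb is the price buyers pay.
On the curves, Pb = 28 - (2/13)x and Ps = 76/9 + (2/9)x; the wedge Ps − Pb = 11 gives 76/9 + (2/9)x − (28 - (2/13)x) = 11, so x' = 81.25.
Then Pb = 28 − (2/13)·81.25 = 15.5 and Ps = 76/9 + (2/9)·81.25 = 26.5.
The subsidy expands output by 81.25 − 52 = 29.25 past the efficient level; on those units the gap between marginal cost and willingness to pay runs from 0 up to 11.
DWL = ½ × 11 × 29.25 = 160.875.

Deadweight loss = 160.875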